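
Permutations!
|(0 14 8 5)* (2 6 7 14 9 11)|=9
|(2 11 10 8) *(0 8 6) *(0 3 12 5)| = |(0 8 2 11 10 6 3 12 5)| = 9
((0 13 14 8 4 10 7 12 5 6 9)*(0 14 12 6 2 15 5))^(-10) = ((0 13 12)(2 15 5)(4 10 7 6 9 14 8))^(-10) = (0 12 13)(2 5 15)(4 9 10 14 7 8 6)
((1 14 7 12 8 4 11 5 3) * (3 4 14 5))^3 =(1 11 5 3 4)(7 14 8 12)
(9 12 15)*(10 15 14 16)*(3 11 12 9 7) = (3 11 12 14 16 10 15 7) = [0, 1, 2, 11, 4, 5, 6, 3, 8, 9, 15, 12, 14, 13, 16, 7, 10]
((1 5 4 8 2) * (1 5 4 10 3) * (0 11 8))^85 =(0 5 4 2 1 8 3 11 10)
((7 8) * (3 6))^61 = ((3 6)(7 8))^61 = (3 6)(7 8)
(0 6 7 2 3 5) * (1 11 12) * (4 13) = (0 6 7 2 3 5)(1 11 12)(4 13) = [6, 11, 3, 5, 13, 0, 7, 2, 8, 9, 10, 12, 1, 4]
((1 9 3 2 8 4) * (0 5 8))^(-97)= ((0 5 8 4 1 9 3 2))^(-97)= (0 2 3 9 1 4 8 5)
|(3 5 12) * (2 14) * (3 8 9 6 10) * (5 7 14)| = 10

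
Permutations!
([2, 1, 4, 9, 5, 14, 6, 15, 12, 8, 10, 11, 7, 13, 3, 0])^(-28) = (0 3 15 14 7 5 12 4 8 2 9)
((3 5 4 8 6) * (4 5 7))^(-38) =(3 4 6 7 8) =((3 7 4 8 6))^(-38)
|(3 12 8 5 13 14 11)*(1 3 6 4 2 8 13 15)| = 12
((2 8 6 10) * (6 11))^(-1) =(2 10 6 11 8) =((2 8 11 6 10))^(-1)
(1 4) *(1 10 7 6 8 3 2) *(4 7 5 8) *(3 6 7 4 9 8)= (1 4 10 5 3 2)(6 9 8)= [0, 4, 1, 2, 10, 3, 9, 7, 6, 8, 5]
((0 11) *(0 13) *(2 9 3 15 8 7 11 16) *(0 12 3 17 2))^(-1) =(0 16)(2 17 9)(3 12 13 11 7 8 15) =((0 16)(2 9 17)(3 15 8 7 11 13 12))^(-1)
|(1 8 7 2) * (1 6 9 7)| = |(1 8)(2 6 9 7)| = 4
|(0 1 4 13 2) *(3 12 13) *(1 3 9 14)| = |(0 3 12 13 2)(1 4 9 14)| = 20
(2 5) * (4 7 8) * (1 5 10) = (1 5 2 10)(4 7 8) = [0, 5, 10, 3, 7, 2, 6, 8, 4, 9, 1]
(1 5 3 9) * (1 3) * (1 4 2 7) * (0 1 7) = [1, 5, 0, 9, 2, 4, 6, 7, 8, 3] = (0 1 5 4 2)(3 9)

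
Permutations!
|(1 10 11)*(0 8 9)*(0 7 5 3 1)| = 9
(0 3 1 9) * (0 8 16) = [3, 9, 2, 1, 4, 5, 6, 7, 16, 8, 10, 11, 12, 13, 14, 15, 0] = (0 3 1 9 8 16)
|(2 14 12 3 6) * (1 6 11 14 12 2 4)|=15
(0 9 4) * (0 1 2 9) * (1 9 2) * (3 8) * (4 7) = (3 8)(4 9 7) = [0, 1, 2, 8, 9, 5, 6, 4, 3, 7]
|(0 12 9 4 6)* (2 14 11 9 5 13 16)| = |(0 12 5 13 16 2 14 11 9 4 6)| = 11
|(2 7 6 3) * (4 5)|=4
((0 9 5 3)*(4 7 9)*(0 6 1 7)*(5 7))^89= (0 4)(1 5 3 6)(7 9)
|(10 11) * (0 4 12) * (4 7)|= |(0 7 4 12)(10 11)|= 4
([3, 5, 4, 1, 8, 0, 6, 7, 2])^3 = [5, 3, 2, 0, 4, 1, 6, 7, 8]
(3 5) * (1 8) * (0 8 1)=(0 8)(3 5)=[8, 1, 2, 5, 4, 3, 6, 7, 0]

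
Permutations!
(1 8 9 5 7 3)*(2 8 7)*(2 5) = (1 7 3)(2 8 9) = [0, 7, 8, 1, 4, 5, 6, 3, 9, 2]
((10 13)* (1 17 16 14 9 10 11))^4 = (1 9)(10 17)(11 14)(13 16)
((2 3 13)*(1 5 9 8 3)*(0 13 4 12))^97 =(0 3 5 13 4 9 2 12 8 1)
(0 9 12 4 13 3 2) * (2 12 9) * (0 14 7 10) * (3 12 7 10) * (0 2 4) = (0 4 13 12)(2 14 10)(3 7) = [4, 1, 14, 7, 13, 5, 6, 3, 8, 9, 2, 11, 0, 12, 10]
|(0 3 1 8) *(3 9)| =|(0 9 3 1 8)| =5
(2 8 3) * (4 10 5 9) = (2 8 3)(4 10 5 9) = [0, 1, 8, 2, 10, 9, 6, 7, 3, 4, 5]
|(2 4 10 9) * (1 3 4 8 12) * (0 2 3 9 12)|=|(0 2 8)(1 9 3 4 10 12)|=6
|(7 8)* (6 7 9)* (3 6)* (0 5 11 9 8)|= 7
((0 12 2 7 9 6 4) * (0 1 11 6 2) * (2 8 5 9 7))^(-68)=(12)(5 9 8)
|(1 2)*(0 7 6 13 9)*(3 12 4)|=30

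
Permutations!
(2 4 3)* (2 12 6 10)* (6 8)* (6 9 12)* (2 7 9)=[0, 1, 4, 6, 3, 5, 10, 9, 2, 12, 7, 11, 8]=(2 4 3 6 10 7 9 12 8)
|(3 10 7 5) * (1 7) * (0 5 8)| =7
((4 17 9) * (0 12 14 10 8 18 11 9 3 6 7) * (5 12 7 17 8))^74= (3 17 6)(4 9 11 18 8)(5 14)(10 12)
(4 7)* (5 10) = [0, 1, 2, 3, 7, 10, 6, 4, 8, 9, 5] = (4 7)(5 10)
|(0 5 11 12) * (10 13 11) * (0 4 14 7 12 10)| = 12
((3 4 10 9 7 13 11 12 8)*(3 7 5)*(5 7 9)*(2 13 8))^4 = (13)(7 8 9)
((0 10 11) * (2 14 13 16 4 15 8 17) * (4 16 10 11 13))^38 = ((0 11)(2 14 4 15 8 17)(10 13))^38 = (2 4 8)(14 15 17)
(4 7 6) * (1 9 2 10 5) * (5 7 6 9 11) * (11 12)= [0, 12, 10, 3, 6, 1, 4, 9, 8, 2, 7, 5, 11]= (1 12 11 5)(2 10 7 9)(4 6)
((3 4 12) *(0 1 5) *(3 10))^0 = (12)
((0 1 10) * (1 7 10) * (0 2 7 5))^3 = (10)(0 5)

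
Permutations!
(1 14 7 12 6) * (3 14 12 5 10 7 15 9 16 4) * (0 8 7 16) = [8, 12, 2, 14, 3, 10, 1, 5, 7, 0, 16, 11, 6, 13, 15, 9, 4] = (0 8 7 5 10 16 4 3 14 15 9)(1 12 6)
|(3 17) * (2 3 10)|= 4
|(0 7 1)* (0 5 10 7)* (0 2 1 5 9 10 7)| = |(0 2 1 9 10)(5 7)| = 10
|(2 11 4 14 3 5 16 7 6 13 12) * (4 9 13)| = 35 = |(2 11 9 13 12)(3 5 16 7 6 4 14)|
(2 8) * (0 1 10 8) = (0 1 10 8 2) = [1, 10, 0, 3, 4, 5, 6, 7, 2, 9, 8]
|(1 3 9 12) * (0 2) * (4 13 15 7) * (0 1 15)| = |(0 2 1 3 9 12 15 7 4 13)| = 10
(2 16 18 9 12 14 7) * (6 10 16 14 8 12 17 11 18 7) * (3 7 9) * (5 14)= (2 5 14 6 10 16 9 17 11 18 3 7)(8 12)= [0, 1, 5, 7, 4, 14, 10, 2, 12, 17, 16, 18, 8, 13, 6, 15, 9, 11, 3]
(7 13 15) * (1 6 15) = [0, 6, 2, 3, 4, 5, 15, 13, 8, 9, 10, 11, 12, 1, 14, 7] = (1 6 15 7 13)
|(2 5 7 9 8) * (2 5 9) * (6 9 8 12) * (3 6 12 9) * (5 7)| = 6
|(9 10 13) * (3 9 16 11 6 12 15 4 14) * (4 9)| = 24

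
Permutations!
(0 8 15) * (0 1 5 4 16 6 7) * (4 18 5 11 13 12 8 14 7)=(0 14 7)(1 11 13 12 8 15)(4 16 6)(5 18)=[14, 11, 2, 3, 16, 18, 4, 0, 15, 9, 10, 13, 8, 12, 7, 1, 6, 17, 5]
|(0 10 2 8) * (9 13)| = 4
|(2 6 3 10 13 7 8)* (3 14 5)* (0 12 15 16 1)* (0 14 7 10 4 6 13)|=15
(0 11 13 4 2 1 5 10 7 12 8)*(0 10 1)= [11, 5, 0, 3, 2, 1, 6, 12, 10, 9, 7, 13, 8, 4]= (0 11 13 4 2)(1 5)(7 12 8 10)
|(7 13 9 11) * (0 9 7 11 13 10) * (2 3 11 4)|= |(0 9 13 7 10)(2 3 11 4)|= 20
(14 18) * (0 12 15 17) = [12, 1, 2, 3, 4, 5, 6, 7, 8, 9, 10, 11, 15, 13, 18, 17, 16, 0, 14] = (0 12 15 17)(14 18)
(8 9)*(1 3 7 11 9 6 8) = [0, 3, 2, 7, 4, 5, 8, 11, 6, 1, 10, 9] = (1 3 7 11 9)(6 8)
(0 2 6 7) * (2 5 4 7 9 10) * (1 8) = (0 5 4 7)(1 8)(2 6 9 10) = [5, 8, 6, 3, 7, 4, 9, 0, 1, 10, 2]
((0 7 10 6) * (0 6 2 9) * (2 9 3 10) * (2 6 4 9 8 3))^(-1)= (0 9 4 6 7)(3 8 10)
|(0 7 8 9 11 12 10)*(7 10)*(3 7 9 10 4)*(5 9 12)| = |(12)(0 4 3 7 8 10)(5 9 11)| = 6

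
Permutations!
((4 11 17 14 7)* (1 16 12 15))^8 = (4 14 11 7 17)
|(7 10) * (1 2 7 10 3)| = 4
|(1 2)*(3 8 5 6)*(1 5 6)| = 3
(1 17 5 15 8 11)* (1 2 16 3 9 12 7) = (1 17 5 15 8 11 2 16 3 9 12 7) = [0, 17, 16, 9, 4, 15, 6, 1, 11, 12, 10, 2, 7, 13, 14, 8, 3, 5]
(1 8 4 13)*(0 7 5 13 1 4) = (0 7 5 13 4 1 8) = [7, 8, 2, 3, 1, 13, 6, 5, 0, 9, 10, 11, 12, 4]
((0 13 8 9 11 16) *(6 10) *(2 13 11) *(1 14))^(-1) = ((0 11 16)(1 14)(2 13 8 9)(6 10))^(-1) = (0 16 11)(1 14)(2 9 8 13)(6 10)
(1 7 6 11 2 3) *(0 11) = (0 11 2 3 1 7 6) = [11, 7, 3, 1, 4, 5, 0, 6, 8, 9, 10, 2]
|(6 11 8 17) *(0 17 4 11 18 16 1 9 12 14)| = |(0 17 6 18 16 1 9 12 14)(4 11 8)| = 9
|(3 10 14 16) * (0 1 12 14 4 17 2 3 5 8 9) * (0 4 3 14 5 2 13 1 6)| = |(0 6)(1 12 5 8 9 4 17 13)(2 14 16)(3 10)| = 24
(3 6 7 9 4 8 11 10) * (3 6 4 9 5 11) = [0, 1, 2, 4, 8, 11, 7, 5, 3, 9, 6, 10] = (3 4 8)(5 11 10 6 7)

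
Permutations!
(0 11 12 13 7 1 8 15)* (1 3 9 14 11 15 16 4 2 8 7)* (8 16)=(0 15)(1 7 3 9 14 11 12 13)(2 16 4)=[15, 7, 16, 9, 2, 5, 6, 3, 8, 14, 10, 12, 13, 1, 11, 0, 4]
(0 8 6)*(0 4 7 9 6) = (0 8)(4 7 9 6) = [8, 1, 2, 3, 7, 5, 4, 9, 0, 6]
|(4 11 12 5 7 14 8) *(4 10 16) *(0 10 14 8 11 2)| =|(0 10 16 4 2)(5 7 8 14 11 12)| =30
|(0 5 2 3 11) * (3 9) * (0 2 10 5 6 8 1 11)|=|(0 6 8 1 11 2 9 3)(5 10)|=8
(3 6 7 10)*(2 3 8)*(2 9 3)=(3 6 7 10 8 9)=[0, 1, 2, 6, 4, 5, 7, 10, 9, 3, 8]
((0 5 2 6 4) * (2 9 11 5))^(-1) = (0 4 6 2)(5 11 9)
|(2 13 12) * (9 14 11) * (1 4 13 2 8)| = 15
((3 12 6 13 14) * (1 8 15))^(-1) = (1 15 8)(3 14 13 6 12)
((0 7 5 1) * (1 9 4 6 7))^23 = ((0 1)(4 6 7 5 9))^23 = (0 1)(4 5 6 9 7)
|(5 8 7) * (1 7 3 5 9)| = |(1 7 9)(3 5 8)| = 3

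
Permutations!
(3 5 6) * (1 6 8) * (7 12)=(1 6 3 5 8)(7 12)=[0, 6, 2, 5, 4, 8, 3, 12, 1, 9, 10, 11, 7]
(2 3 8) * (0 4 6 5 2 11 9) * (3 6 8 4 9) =(0 9)(2 6 5)(3 4 8 11) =[9, 1, 6, 4, 8, 2, 5, 7, 11, 0, 10, 3]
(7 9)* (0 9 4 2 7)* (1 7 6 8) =(0 9)(1 7 4 2 6 8) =[9, 7, 6, 3, 2, 5, 8, 4, 1, 0]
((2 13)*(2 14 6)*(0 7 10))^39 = (2 6 14 13) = ((0 7 10)(2 13 14 6))^39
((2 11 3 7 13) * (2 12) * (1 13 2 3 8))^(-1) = (1 8 11 2 7 3 12 13)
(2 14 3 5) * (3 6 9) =(2 14 6 9 3 5) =[0, 1, 14, 5, 4, 2, 9, 7, 8, 3, 10, 11, 12, 13, 6]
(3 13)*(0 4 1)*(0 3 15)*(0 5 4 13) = [13, 3, 2, 0, 1, 4, 6, 7, 8, 9, 10, 11, 12, 15, 14, 5] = (0 13 15 5 4 1 3)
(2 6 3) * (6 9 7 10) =[0, 1, 9, 2, 4, 5, 3, 10, 8, 7, 6] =(2 9 7 10 6 3)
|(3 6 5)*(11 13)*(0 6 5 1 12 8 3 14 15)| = 18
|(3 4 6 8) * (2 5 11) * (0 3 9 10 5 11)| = 8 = |(0 3 4 6 8 9 10 5)(2 11)|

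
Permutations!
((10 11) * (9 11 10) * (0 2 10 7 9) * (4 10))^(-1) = ((0 2 4 10 7 9 11))^(-1) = (0 11 9 7 10 4 2)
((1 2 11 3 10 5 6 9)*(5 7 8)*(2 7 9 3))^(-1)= (1 9 10 3 6 5 8 7)(2 11)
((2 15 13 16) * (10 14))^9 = (2 15 13 16)(10 14)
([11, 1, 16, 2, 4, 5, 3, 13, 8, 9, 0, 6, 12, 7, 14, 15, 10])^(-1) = (0 10 16 2 3 6 11)(7 13)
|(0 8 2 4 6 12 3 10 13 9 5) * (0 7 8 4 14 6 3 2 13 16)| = |(0 4 3 10 16)(2 14 6 12)(5 7 8 13 9)| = 20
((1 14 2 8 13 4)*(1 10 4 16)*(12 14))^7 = ((1 12 14 2 8 13 16)(4 10))^7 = (16)(4 10)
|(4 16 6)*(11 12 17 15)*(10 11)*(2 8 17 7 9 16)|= 12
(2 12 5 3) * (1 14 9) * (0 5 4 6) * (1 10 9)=(0 5 3 2 12 4 6)(1 14)(9 10)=[5, 14, 12, 2, 6, 3, 0, 7, 8, 10, 9, 11, 4, 13, 1]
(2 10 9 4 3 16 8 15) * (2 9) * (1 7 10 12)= (1 7 10 2 12)(3 16 8 15 9 4)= [0, 7, 12, 16, 3, 5, 6, 10, 15, 4, 2, 11, 1, 13, 14, 9, 8]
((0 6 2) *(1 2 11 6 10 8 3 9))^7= ((0 10 8 3 9 1 2)(6 11))^7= (6 11)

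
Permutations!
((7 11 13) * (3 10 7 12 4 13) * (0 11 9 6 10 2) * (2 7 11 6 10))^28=((0 6 2)(3 7 9 10 11)(4 13 12))^28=(0 6 2)(3 10 7 11 9)(4 13 12)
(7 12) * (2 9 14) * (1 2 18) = [0, 2, 9, 3, 4, 5, 6, 12, 8, 14, 10, 11, 7, 13, 18, 15, 16, 17, 1] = (1 2 9 14 18)(7 12)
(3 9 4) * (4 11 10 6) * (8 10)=(3 9 11 8 10 6 4)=[0, 1, 2, 9, 3, 5, 4, 7, 10, 11, 6, 8]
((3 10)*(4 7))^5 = (3 10)(4 7) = ((3 10)(4 7))^5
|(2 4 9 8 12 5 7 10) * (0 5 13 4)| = |(0 5 7 10 2)(4 9 8 12 13)| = 5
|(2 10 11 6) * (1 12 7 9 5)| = 20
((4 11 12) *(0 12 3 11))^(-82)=((0 12 4)(3 11))^(-82)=(0 4 12)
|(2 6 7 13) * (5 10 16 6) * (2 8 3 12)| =10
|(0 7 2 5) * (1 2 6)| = |(0 7 6 1 2 5)| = 6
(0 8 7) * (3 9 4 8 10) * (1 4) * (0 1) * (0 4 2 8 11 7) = (0 10 3 9 4 11 7 1 2 8) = [10, 2, 8, 9, 11, 5, 6, 1, 0, 4, 3, 7]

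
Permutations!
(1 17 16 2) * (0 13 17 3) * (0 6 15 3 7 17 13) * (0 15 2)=(0 15 3 6 2 1 7 17 16)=[15, 7, 1, 6, 4, 5, 2, 17, 8, 9, 10, 11, 12, 13, 14, 3, 0, 16]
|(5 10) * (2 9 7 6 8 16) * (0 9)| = |(0 9 7 6 8 16 2)(5 10)| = 14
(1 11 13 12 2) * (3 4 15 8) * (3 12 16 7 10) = (1 11 13 16 7 10 3 4 15 8 12 2) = [0, 11, 1, 4, 15, 5, 6, 10, 12, 9, 3, 13, 2, 16, 14, 8, 7]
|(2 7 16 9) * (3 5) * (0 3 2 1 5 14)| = |(0 3 14)(1 5 2 7 16 9)| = 6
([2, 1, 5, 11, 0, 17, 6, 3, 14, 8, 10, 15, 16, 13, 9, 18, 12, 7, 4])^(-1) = [4, 1, 0, 7, 18, 2, 6, 17, 9, 14, 10, 3, 16, 13, 8, 11, 12, 5, 15]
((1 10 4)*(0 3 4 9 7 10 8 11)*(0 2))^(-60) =((0 3 4 1 8 11 2)(7 10 9))^(-60) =(0 1 2 4 11 3 8)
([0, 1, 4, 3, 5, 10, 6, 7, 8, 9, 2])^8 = (10)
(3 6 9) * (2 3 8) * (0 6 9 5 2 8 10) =[6, 1, 3, 9, 4, 2, 5, 7, 8, 10, 0] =(0 6 5 2 3 9 10)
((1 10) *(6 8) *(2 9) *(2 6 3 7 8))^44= ((1 10)(2 9 6)(3 7 8))^44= (10)(2 6 9)(3 8 7)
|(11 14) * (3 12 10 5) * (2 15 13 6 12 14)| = |(2 15 13 6 12 10 5 3 14 11)| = 10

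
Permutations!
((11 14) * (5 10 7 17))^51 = ((5 10 7 17)(11 14))^51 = (5 17 7 10)(11 14)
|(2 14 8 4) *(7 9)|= 4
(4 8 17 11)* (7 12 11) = [0, 1, 2, 3, 8, 5, 6, 12, 17, 9, 10, 4, 11, 13, 14, 15, 16, 7] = (4 8 17 7 12 11)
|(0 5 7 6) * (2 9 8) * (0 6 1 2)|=|(0 5 7 1 2 9 8)|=7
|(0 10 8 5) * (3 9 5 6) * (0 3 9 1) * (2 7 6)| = |(0 10 8 2 7 6 9 5 3 1)| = 10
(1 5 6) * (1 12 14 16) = (1 5 6 12 14 16) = [0, 5, 2, 3, 4, 6, 12, 7, 8, 9, 10, 11, 14, 13, 16, 15, 1]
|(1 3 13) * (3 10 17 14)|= |(1 10 17 14 3 13)|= 6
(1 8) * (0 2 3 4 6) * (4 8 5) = [2, 5, 3, 8, 6, 4, 0, 7, 1] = (0 2 3 8 1 5 4 6)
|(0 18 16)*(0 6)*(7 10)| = 4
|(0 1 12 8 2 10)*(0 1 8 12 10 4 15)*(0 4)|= |(0 8 2)(1 10)(4 15)|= 6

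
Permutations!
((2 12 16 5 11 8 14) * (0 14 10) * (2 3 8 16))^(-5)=((0 14 3 8 10)(2 12)(5 11 16))^(-5)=(2 12)(5 11 16)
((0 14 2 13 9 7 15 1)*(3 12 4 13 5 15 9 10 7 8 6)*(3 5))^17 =(0 2 12 13 7 8 5 1 14 3 4 10 9 6 15)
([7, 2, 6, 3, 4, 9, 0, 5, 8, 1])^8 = [7, 2, 6, 3, 4, 9, 0, 5, 8, 1]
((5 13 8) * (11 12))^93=((5 13 8)(11 12))^93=(13)(11 12)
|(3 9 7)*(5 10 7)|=5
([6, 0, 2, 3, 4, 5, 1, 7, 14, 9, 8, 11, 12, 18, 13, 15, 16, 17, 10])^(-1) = (0 1 6)(8 10 18 13 14)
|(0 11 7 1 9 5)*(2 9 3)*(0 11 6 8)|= 21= |(0 6 8)(1 3 2 9 5 11 7)|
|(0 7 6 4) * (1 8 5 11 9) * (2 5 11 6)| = 12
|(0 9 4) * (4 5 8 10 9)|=|(0 4)(5 8 10 9)|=4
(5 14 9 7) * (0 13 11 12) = (0 13 11 12)(5 14 9 7) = [13, 1, 2, 3, 4, 14, 6, 5, 8, 7, 10, 12, 0, 11, 9]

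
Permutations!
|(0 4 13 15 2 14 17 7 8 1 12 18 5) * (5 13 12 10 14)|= 24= |(0 4 12 18 13 15 2 5)(1 10 14 17 7 8)|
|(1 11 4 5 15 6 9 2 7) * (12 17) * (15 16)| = 10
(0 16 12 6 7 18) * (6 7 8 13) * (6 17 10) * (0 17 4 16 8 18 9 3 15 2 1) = [8, 0, 1, 15, 16, 5, 18, 9, 13, 3, 6, 11, 7, 4, 14, 2, 12, 10, 17] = (0 8 13 4 16 12 7 9 3 15 2 1)(6 18 17 10)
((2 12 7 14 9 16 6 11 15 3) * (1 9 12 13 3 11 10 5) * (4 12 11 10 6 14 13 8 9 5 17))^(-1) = (1 5)(2 3 13 7 12 4 17 10 15 11 14 16 9 8)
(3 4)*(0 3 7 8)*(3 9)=(0 9 3 4 7 8)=[9, 1, 2, 4, 7, 5, 6, 8, 0, 3]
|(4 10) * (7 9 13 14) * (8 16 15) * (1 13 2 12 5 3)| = 18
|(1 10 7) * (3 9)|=|(1 10 7)(3 9)|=6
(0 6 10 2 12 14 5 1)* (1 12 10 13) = (0 6 13 1)(2 10)(5 12 14) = [6, 0, 10, 3, 4, 12, 13, 7, 8, 9, 2, 11, 14, 1, 5]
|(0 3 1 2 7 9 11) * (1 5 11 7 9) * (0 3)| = 12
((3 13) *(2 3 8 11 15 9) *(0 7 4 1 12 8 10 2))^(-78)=((0 7 4 1 12 8 11 15 9)(2 3 13 10))^(-78)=(0 1 11)(2 13)(3 10)(4 8 9)(7 12 15)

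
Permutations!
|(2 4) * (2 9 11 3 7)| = 6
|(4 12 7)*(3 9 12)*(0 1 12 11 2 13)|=|(0 1 12 7 4 3 9 11 2 13)|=10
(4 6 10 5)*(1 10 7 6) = (1 10 5 4)(6 7) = [0, 10, 2, 3, 1, 4, 7, 6, 8, 9, 5]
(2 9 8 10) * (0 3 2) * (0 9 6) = [3, 1, 6, 2, 4, 5, 0, 7, 10, 8, 9] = (0 3 2 6)(8 10 9)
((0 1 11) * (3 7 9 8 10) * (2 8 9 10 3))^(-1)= (0 11 1)(2 10 7 3 8)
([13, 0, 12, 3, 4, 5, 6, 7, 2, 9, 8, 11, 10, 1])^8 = [1, 13, 2, 3, 4, 5, 6, 7, 8, 9, 10, 11, 12, 0]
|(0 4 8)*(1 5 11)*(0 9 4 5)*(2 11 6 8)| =9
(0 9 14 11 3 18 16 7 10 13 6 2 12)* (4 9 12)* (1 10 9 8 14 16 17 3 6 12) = (0 1 10 13 12)(2 4 8 14 11 6)(3 18 17)(7 9 16) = [1, 10, 4, 18, 8, 5, 2, 9, 14, 16, 13, 6, 0, 12, 11, 15, 7, 3, 17]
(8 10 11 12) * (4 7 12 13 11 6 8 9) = [0, 1, 2, 3, 7, 5, 8, 12, 10, 4, 6, 13, 9, 11] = (4 7 12 9)(6 8 10)(11 13)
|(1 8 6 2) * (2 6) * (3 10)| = 6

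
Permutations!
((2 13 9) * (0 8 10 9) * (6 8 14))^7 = (0 13 2 9 10 8 6 14)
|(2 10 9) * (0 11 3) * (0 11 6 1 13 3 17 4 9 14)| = 12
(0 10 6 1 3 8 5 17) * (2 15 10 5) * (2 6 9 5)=(0 2 15 10 9 5 17)(1 3 8 6)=[2, 3, 15, 8, 4, 17, 1, 7, 6, 5, 9, 11, 12, 13, 14, 10, 16, 0]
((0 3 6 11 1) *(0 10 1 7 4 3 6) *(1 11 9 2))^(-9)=((0 6 9 2 1 10 11 7 4 3))^(-9)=(0 6 9 2 1 10 11 7 4 3)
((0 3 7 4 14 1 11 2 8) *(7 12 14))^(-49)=((0 3 12 14 1 11 2 8)(4 7))^(-49)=(0 8 2 11 1 14 12 3)(4 7)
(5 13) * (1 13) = (1 13 5) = [0, 13, 2, 3, 4, 1, 6, 7, 8, 9, 10, 11, 12, 5]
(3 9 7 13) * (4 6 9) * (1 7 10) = (1 7 13 3 4 6 9 10) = [0, 7, 2, 4, 6, 5, 9, 13, 8, 10, 1, 11, 12, 3]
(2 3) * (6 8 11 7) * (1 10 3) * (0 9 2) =(0 9 2 1 10 3)(6 8 11 7) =[9, 10, 1, 0, 4, 5, 8, 6, 11, 2, 3, 7]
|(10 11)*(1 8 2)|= |(1 8 2)(10 11)|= 6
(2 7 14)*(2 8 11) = (2 7 14 8 11) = [0, 1, 7, 3, 4, 5, 6, 14, 11, 9, 10, 2, 12, 13, 8]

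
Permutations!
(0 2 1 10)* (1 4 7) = [2, 10, 4, 3, 7, 5, 6, 1, 8, 9, 0] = (0 2 4 7 1 10)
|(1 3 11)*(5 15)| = |(1 3 11)(5 15)| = 6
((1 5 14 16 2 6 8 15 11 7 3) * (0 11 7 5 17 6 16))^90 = ((0 11 5 14)(1 17 6 8 15 7 3)(2 16))^90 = (0 5)(1 3 7 15 8 6 17)(11 14)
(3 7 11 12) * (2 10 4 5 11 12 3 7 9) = (2 10 4 5 11 3 9)(7 12) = [0, 1, 10, 9, 5, 11, 6, 12, 8, 2, 4, 3, 7]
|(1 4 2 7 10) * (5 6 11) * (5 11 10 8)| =8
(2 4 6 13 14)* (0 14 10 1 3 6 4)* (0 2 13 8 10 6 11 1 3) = (0 14 13 6 8 10 3 11 1) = [14, 0, 2, 11, 4, 5, 8, 7, 10, 9, 3, 1, 12, 6, 13]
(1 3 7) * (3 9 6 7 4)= (1 9 6 7)(3 4)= [0, 9, 2, 4, 3, 5, 7, 1, 8, 6]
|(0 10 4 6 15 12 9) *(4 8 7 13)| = |(0 10 8 7 13 4 6 15 12 9)| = 10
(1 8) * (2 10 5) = (1 8)(2 10 5) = [0, 8, 10, 3, 4, 2, 6, 7, 1, 9, 5]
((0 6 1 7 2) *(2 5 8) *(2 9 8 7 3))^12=(9)(0 1 2 6 3)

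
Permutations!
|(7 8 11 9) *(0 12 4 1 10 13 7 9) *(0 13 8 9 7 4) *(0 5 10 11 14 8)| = 4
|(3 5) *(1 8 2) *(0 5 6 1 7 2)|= |(0 5 3 6 1 8)(2 7)|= 6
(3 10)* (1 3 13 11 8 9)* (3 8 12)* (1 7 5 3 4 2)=[0, 8, 1, 10, 2, 3, 6, 5, 9, 7, 13, 12, 4, 11]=(1 8 9 7 5 3 10 13 11 12 4 2)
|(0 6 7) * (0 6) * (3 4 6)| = 4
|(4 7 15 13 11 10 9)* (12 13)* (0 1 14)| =|(0 1 14)(4 7 15 12 13 11 10 9)| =24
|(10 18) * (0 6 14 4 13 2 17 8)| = |(0 6 14 4 13 2 17 8)(10 18)| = 8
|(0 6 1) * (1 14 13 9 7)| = |(0 6 14 13 9 7 1)| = 7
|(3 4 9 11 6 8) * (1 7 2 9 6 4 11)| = |(1 7 2 9)(3 11 4 6 8)| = 20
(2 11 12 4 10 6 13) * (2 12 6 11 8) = (2 8)(4 10 11 6 13 12) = [0, 1, 8, 3, 10, 5, 13, 7, 2, 9, 11, 6, 4, 12]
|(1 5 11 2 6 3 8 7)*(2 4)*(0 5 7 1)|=10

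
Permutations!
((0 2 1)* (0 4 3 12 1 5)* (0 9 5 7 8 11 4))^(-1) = (0 1 12 3 4 11 8 7 2)(5 9)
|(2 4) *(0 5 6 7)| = 4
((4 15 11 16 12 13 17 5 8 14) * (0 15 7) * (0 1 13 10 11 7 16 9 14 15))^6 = (1 7 15 8 5 17 13)(4 14 9 11 10 12 16)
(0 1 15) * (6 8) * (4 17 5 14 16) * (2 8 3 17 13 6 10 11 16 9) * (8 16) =(0 1 15)(2 16 4 13 6 3 17 5 14 9)(8 10 11) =[1, 15, 16, 17, 13, 14, 3, 7, 10, 2, 11, 8, 12, 6, 9, 0, 4, 5]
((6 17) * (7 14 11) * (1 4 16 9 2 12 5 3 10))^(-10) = ((1 4 16 9 2 12 5 3 10)(6 17)(7 14 11))^(-10) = (17)(1 10 3 5 12 2 9 16 4)(7 11 14)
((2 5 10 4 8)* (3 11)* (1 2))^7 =((1 2 5 10 4 8)(3 11))^7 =(1 2 5 10 4 8)(3 11)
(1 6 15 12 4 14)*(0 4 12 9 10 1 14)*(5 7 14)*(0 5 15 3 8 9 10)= (0 4 5 7 14 15 10 1 6 3 8 9)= [4, 6, 2, 8, 5, 7, 3, 14, 9, 0, 1, 11, 12, 13, 15, 10]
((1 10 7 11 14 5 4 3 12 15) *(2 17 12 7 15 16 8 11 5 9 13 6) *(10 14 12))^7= ((1 14 9 13 6 2 17 10 15)(3 7 5 4)(8 11 12 16))^7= (1 10 2 13 14 15 17 6 9)(3 4 5 7)(8 16 12 11)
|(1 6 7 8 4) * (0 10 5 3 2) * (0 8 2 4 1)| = 5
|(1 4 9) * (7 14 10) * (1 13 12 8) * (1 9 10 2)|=|(1 4 10 7 14 2)(8 9 13 12)|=12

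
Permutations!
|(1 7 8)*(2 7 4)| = 5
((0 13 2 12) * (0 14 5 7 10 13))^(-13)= ((2 12 14 5 7 10 13))^(-13)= (2 12 14 5 7 10 13)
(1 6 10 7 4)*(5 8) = (1 6 10 7 4)(5 8) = [0, 6, 2, 3, 1, 8, 10, 4, 5, 9, 7]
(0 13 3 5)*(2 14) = (0 13 3 5)(2 14) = [13, 1, 14, 5, 4, 0, 6, 7, 8, 9, 10, 11, 12, 3, 2]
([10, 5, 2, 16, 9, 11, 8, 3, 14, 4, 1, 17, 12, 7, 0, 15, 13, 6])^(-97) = [1, 11, 2, 7, 9, 17, 14, 13, 0, 4, 5, 6, 12, 16, 10, 15, 3, 8]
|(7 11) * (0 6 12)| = |(0 6 12)(7 11)| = 6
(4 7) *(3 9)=[0, 1, 2, 9, 7, 5, 6, 4, 8, 3]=(3 9)(4 7)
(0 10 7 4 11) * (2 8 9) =(0 10 7 4 11)(2 8 9) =[10, 1, 8, 3, 11, 5, 6, 4, 9, 2, 7, 0]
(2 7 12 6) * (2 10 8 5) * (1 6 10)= (1 6)(2 7 12 10 8 5)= [0, 6, 7, 3, 4, 2, 1, 12, 5, 9, 8, 11, 10]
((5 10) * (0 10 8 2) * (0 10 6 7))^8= (10)(0 7 6)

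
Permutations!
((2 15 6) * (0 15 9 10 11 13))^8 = (15)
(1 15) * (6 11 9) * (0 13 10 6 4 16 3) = (0 13 10 6 11 9 4 16 3)(1 15) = [13, 15, 2, 0, 16, 5, 11, 7, 8, 4, 6, 9, 12, 10, 14, 1, 3]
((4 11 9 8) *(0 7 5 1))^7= (0 1 5 7)(4 8 9 11)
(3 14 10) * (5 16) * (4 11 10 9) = (3 14 9 4 11 10)(5 16) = [0, 1, 2, 14, 11, 16, 6, 7, 8, 4, 3, 10, 12, 13, 9, 15, 5]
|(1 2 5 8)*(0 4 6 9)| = 4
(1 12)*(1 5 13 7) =[0, 12, 2, 3, 4, 13, 6, 1, 8, 9, 10, 11, 5, 7] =(1 12 5 13 7)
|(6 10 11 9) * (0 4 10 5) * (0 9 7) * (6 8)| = 20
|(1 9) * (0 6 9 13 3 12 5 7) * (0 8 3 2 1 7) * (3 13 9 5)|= |(0 6 5)(1 9 7 8 13 2)(3 12)|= 6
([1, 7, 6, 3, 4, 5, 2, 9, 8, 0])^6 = [7, 9, 2, 3, 4, 5, 6, 0, 8, 1]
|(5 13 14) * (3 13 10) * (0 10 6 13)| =|(0 10 3)(5 6 13 14)| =12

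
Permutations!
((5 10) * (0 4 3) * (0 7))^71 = ((0 4 3 7)(5 10))^71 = (0 7 3 4)(5 10)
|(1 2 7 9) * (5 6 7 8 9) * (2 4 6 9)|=|(1 4 6 7 5 9)(2 8)|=6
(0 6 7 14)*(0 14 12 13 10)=(14)(0 6 7 12 13 10)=[6, 1, 2, 3, 4, 5, 7, 12, 8, 9, 0, 11, 13, 10, 14]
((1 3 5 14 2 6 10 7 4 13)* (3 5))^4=(1 6 13 2 4 14 7 5 10)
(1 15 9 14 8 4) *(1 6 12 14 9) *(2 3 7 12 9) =(1 15)(2 3 7 12 14 8 4 6 9) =[0, 15, 3, 7, 6, 5, 9, 12, 4, 2, 10, 11, 14, 13, 8, 1]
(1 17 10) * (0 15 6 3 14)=[15, 17, 2, 14, 4, 5, 3, 7, 8, 9, 1, 11, 12, 13, 0, 6, 16, 10]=(0 15 6 3 14)(1 17 10)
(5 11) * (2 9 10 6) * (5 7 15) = (2 9 10 6)(5 11 7 15) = [0, 1, 9, 3, 4, 11, 2, 15, 8, 10, 6, 7, 12, 13, 14, 5]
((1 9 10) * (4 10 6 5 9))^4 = (1 4 10)(5 9 6)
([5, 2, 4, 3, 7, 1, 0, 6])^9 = (0 1 4 6 5 2 7)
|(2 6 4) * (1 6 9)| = 5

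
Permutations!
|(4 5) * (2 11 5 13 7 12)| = |(2 11 5 4 13 7 12)| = 7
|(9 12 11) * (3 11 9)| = |(3 11)(9 12)| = 2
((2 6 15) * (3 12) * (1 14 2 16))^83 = ((1 14 2 6 15 16)(3 12))^83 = (1 16 15 6 2 14)(3 12)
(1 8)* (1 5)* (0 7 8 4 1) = (0 7 8 5)(1 4) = [7, 4, 2, 3, 1, 0, 6, 8, 5]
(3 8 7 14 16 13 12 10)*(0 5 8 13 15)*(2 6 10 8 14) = (0 5 14 16 15)(2 6 10 3 13 12 8 7) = [5, 1, 6, 13, 4, 14, 10, 2, 7, 9, 3, 11, 8, 12, 16, 0, 15]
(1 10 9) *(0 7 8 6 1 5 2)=(0 7 8 6 1 10 9 5 2)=[7, 10, 0, 3, 4, 2, 1, 8, 6, 5, 9]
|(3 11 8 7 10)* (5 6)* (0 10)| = |(0 10 3 11 8 7)(5 6)| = 6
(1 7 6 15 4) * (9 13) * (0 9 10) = [9, 7, 2, 3, 1, 5, 15, 6, 8, 13, 0, 11, 12, 10, 14, 4] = (0 9 13 10)(1 7 6 15 4)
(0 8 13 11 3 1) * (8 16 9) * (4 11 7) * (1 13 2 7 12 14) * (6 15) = (0 16 9 8 2 7 4 11 3 13 12 14 1)(6 15) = [16, 0, 7, 13, 11, 5, 15, 4, 2, 8, 10, 3, 14, 12, 1, 6, 9]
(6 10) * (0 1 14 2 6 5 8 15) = (0 1 14 2 6 10 5 8 15) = [1, 14, 6, 3, 4, 8, 10, 7, 15, 9, 5, 11, 12, 13, 2, 0]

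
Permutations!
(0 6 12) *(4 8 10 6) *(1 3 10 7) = (0 4 8 7 1 3 10 6 12) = [4, 3, 2, 10, 8, 5, 12, 1, 7, 9, 6, 11, 0]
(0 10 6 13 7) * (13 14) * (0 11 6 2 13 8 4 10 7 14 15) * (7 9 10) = (0 9 10 2 13 14 8 4 7 11 6 15) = [9, 1, 13, 3, 7, 5, 15, 11, 4, 10, 2, 6, 12, 14, 8, 0]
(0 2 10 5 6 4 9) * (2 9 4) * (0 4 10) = [9, 1, 0, 3, 10, 6, 2, 7, 8, 4, 5] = (0 9 4 10 5 6 2)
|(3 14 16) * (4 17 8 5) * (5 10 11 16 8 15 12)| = |(3 14 8 10 11 16)(4 17 15 12 5)| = 30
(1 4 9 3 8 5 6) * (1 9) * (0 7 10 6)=(0 7 10 6 9 3 8 5)(1 4)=[7, 4, 2, 8, 1, 0, 9, 10, 5, 3, 6]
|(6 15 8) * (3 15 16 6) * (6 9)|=3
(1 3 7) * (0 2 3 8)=(0 2 3 7 1 8)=[2, 8, 3, 7, 4, 5, 6, 1, 0]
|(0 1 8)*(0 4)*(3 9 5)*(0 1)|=3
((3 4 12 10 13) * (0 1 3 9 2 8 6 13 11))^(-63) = ((0 1 3 4 12 10 11)(2 8 6 13 9))^(-63) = (2 6 9 8 13)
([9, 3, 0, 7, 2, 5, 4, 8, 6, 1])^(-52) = (0 1 7 6 2 9 3 8 4)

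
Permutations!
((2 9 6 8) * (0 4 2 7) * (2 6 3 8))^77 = ((0 4 6 2 9 3 8 7))^77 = (0 3 6 7 9 4 8 2)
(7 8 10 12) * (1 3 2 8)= [0, 3, 8, 2, 4, 5, 6, 1, 10, 9, 12, 11, 7]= (1 3 2 8 10 12 7)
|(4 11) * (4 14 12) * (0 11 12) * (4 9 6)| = 12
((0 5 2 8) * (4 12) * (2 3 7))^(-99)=((0 5 3 7 2 8)(4 12))^(-99)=(0 7)(2 5)(3 8)(4 12)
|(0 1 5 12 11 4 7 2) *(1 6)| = |(0 6 1 5 12 11 4 7 2)| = 9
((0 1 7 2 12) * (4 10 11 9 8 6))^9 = (0 12 2 7 1)(4 9)(6 11)(8 10)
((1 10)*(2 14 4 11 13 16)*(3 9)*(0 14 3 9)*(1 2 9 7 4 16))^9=((0 14 16 9 7 4 11 13 1 10 2 3))^9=(0 10 11 9)(1 4 16 3)(2 13 7 14)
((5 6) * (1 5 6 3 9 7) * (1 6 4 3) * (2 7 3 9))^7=((1 5)(2 7 6 4 9 3))^7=(1 5)(2 7 6 4 9 3)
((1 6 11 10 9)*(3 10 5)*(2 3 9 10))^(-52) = (1 5 6 9 11)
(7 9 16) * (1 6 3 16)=(1 6 3 16 7 9)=[0, 6, 2, 16, 4, 5, 3, 9, 8, 1, 10, 11, 12, 13, 14, 15, 7]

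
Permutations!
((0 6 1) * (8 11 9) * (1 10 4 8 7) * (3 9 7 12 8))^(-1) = (0 1 7 11 8 12 9 3 4 10 6)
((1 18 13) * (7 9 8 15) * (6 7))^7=(1 18 13)(6 9 15 7 8)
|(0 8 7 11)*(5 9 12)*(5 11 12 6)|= 15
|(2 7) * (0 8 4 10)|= 4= |(0 8 4 10)(2 7)|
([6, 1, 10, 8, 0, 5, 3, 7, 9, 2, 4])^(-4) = [9, 1, 6, 10, 8, 5, 2, 7, 4, 0, 3]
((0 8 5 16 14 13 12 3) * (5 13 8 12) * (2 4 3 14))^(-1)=(0 3 4 2 16 5 13 8 14 12)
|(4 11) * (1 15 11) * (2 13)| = 4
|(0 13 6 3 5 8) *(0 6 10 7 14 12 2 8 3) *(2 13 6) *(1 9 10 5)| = 18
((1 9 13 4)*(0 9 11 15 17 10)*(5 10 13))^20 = (1 15 13)(4 11 17)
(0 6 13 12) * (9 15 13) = [6, 1, 2, 3, 4, 5, 9, 7, 8, 15, 10, 11, 0, 12, 14, 13] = (0 6 9 15 13 12)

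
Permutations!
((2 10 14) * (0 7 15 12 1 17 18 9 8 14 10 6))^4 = ((0 7 15 12 1 17 18 9 8 14 2 6))^4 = (0 1 8)(2 15 18)(6 12 9)(7 17 14)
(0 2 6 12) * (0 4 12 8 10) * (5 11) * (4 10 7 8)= (0 2 6 4 12 10)(5 11)(7 8)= [2, 1, 6, 3, 12, 11, 4, 8, 7, 9, 0, 5, 10]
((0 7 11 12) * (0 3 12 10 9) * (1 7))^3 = ((0 1 7 11 10 9)(3 12))^3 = (0 11)(1 10)(3 12)(7 9)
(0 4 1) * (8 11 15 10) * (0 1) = (0 4)(8 11 15 10) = [4, 1, 2, 3, 0, 5, 6, 7, 11, 9, 8, 15, 12, 13, 14, 10]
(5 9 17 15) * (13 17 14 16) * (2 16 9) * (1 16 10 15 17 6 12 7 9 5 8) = (17)(1 16 13 6 12 7 9 14 5 2 10 15 8) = [0, 16, 10, 3, 4, 2, 12, 9, 1, 14, 15, 11, 7, 6, 5, 8, 13, 17]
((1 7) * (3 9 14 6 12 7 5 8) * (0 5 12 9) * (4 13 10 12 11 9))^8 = (1 12 13 6 9)(4 14 11 7 10)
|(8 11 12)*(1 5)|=6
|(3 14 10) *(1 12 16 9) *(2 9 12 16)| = 15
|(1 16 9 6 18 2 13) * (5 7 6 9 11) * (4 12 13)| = 11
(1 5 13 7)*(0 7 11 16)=[7, 5, 2, 3, 4, 13, 6, 1, 8, 9, 10, 16, 12, 11, 14, 15, 0]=(0 7 1 5 13 11 16)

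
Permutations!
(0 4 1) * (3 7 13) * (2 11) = (0 4 1)(2 11)(3 7 13) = [4, 0, 11, 7, 1, 5, 6, 13, 8, 9, 10, 2, 12, 3]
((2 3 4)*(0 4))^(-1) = (0 3 2 4)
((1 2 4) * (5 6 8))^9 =((1 2 4)(5 6 8))^9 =(8)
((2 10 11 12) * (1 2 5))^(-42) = (12)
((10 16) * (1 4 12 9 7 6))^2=(16)(1 12 7)(4 9 6)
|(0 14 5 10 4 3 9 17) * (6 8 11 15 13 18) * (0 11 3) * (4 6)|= 14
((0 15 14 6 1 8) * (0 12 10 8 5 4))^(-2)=(0 5 6 15 4 1 14)(8 12 10)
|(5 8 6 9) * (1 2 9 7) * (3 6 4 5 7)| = |(1 2 9 7)(3 6)(4 5 8)| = 12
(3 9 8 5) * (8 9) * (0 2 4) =[2, 1, 4, 8, 0, 3, 6, 7, 5, 9] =(9)(0 2 4)(3 8 5)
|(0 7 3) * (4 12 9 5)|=|(0 7 3)(4 12 9 5)|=12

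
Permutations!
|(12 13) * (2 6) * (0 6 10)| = 4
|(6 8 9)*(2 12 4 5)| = 12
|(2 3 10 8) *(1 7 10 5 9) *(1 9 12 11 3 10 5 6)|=|(1 7 5 12 11 3 6)(2 10 8)|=21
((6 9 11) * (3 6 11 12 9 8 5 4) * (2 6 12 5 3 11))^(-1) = (2 11 4 5 9 12 3 8 6)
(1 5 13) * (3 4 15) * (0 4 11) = [4, 5, 2, 11, 15, 13, 6, 7, 8, 9, 10, 0, 12, 1, 14, 3] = (0 4 15 3 11)(1 5 13)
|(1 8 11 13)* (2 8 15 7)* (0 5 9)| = |(0 5 9)(1 15 7 2 8 11 13)| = 21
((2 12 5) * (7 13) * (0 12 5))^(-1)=((0 12)(2 5)(7 13))^(-1)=(0 12)(2 5)(7 13)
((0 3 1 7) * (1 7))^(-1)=(0 7 3)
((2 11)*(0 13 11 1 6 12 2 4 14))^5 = ((0 13 11 4 14)(1 6 12 2))^5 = (14)(1 6 12 2)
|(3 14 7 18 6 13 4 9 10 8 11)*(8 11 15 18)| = 12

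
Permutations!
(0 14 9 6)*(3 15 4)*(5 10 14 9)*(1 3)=(0 9 6)(1 3 15 4)(5 10 14)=[9, 3, 2, 15, 1, 10, 0, 7, 8, 6, 14, 11, 12, 13, 5, 4]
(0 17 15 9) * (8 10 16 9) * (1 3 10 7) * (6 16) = (0 17 15 8 7 1 3 10 6 16 9) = [17, 3, 2, 10, 4, 5, 16, 1, 7, 0, 6, 11, 12, 13, 14, 8, 9, 15]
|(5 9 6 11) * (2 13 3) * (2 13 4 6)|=|(2 4 6 11 5 9)(3 13)|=6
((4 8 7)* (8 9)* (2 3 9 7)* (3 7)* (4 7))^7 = (2 3 8 4 9)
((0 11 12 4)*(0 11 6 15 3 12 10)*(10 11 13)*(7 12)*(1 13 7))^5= (0 13 3 6 10 1 15)(4 12 7)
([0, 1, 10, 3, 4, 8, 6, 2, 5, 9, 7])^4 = (2 10 7)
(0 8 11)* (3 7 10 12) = [8, 1, 2, 7, 4, 5, 6, 10, 11, 9, 12, 0, 3] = (0 8 11)(3 7 10 12)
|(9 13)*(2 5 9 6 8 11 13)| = 12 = |(2 5 9)(6 8 11 13)|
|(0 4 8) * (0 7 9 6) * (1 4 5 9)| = 4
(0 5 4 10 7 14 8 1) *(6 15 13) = [5, 0, 2, 3, 10, 4, 15, 14, 1, 9, 7, 11, 12, 6, 8, 13] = (0 5 4 10 7 14 8 1)(6 15 13)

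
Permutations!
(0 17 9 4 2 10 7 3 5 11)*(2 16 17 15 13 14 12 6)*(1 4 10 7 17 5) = (0 15 13 14 12 6 2 7 3 1 4 16 5 11)(9 10 17) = [15, 4, 7, 1, 16, 11, 2, 3, 8, 10, 17, 0, 6, 14, 12, 13, 5, 9]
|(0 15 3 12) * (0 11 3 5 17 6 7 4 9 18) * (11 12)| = 18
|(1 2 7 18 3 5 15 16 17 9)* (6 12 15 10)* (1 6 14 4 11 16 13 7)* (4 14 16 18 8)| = 30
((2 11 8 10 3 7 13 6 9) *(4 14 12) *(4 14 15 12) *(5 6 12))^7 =(2 12)(3 5)(4 8)(6 7)(9 13)(10 15)(11 14) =((2 11 8 10 3 7 13 12 14 4 15 5 6 9))^7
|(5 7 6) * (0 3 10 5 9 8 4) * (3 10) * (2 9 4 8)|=6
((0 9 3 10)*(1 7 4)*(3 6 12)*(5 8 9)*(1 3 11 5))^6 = ((0 1 7 4 3 10)(5 8 9 6 12 11))^6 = (12)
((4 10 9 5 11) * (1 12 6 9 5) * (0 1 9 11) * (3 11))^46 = (0 1 12 6 3 11 4 10 5)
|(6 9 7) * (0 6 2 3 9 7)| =|(0 6 7 2 3 9)| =6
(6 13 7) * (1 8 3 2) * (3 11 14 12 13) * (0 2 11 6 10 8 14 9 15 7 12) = (0 2 1 14)(3 11 9 15 7 10 8 6)(12 13) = [2, 14, 1, 11, 4, 5, 3, 10, 6, 15, 8, 9, 13, 12, 0, 7]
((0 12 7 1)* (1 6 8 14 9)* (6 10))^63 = (14)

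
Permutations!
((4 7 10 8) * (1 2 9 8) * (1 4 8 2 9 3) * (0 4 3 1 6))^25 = ((0 4 7 10 3 6)(1 9 2))^25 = (0 4 7 10 3 6)(1 9 2)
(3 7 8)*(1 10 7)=(1 10 7 8 3)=[0, 10, 2, 1, 4, 5, 6, 8, 3, 9, 7]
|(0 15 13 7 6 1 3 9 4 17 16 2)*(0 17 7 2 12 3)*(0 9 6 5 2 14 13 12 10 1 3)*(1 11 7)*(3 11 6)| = 24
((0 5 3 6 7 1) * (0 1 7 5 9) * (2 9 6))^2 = ((0 6 5 3 2 9))^2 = (0 5 2)(3 9 6)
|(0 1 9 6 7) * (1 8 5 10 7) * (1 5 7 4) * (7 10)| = |(0 8 10 4 1 9 6 5 7)| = 9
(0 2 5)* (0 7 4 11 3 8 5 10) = (0 2 10)(3 8 5 7 4 11) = [2, 1, 10, 8, 11, 7, 6, 4, 5, 9, 0, 3]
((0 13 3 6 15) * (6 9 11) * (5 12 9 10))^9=(0 15 6 11 9 12 5 10 3 13)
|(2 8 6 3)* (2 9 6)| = |(2 8)(3 9 6)| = 6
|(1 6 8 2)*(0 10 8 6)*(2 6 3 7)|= 8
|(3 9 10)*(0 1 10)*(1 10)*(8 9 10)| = |(0 8 9)(3 10)| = 6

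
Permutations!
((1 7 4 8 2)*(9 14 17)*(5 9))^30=(5 14)(9 17)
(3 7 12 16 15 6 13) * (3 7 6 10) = (3 6 13 7 12 16 15 10) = [0, 1, 2, 6, 4, 5, 13, 12, 8, 9, 3, 11, 16, 7, 14, 10, 15]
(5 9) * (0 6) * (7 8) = (0 6)(5 9)(7 8) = [6, 1, 2, 3, 4, 9, 0, 8, 7, 5]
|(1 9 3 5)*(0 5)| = |(0 5 1 9 3)| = 5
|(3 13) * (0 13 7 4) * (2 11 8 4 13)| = 15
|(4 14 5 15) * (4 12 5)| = 6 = |(4 14)(5 15 12)|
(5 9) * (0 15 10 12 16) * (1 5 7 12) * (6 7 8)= [15, 5, 2, 3, 4, 9, 7, 12, 6, 8, 1, 11, 16, 13, 14, 10, 0]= (0 15 10 1 5 9 8 6 7 12 16)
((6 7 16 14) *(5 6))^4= ((5 6 7 16 14))^4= (5 14 16 7 6)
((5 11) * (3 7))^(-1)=(3 7)(5 11)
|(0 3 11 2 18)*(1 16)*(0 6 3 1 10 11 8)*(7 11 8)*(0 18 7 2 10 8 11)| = 18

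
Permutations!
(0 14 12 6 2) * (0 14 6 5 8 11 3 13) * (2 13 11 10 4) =(0 6 13)(2 14 12 5 8 10 4)(3 11) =[6, 1, 14, 11, 2, 8, 13, 7, 10, 9, 4, 3, 5, 0, 12]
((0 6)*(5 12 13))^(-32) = ((0 6)(5 12 13))^(-32) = (5 12 13)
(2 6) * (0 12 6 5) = (0 12 6 2 5) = [12, 1, 5, 3, 4, 0, 2, 7, 8, 9, 10, 11, 6]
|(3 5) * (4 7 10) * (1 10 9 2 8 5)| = 9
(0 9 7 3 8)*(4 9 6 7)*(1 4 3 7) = [6, 4, 2, 8, 9, 5, 1, 7, 0, 3] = (0 6 1 4 9 3 8)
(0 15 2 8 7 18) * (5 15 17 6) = (0 17 6 5 15 2 8 7 18) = [17, 1, 8, 3, 4, 15, 5, 18, 7, 9, 10, 11, 12, 13, 14, 2, 16, 6, 0]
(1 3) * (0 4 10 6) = [4, 3, 2, 1, 10, 5, 0, 7, 8, 9, 6] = (0 4 10 6)(1 3)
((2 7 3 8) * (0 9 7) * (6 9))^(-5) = (0 9 3 2 6 7 8)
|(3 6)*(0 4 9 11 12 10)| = 6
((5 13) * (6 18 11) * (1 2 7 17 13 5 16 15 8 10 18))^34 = ((1 2 7 17 13 16 15 8 10 18 11 6))^34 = (1 11 10 15 13 7)(2 6 18 8 16 17)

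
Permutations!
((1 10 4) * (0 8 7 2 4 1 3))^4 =((0 8 7 2 4 3)(1 10))^4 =(10)(0 4 7)(2 8 3)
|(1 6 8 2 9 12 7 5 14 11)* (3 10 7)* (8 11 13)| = 30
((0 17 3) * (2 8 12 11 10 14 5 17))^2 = ((0 2 8 12 11 10 14 5 17 3))^2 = (0 8 11 14 17)(2 12 10 5 3)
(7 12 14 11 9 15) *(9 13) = (7 12 14 11 13 9 15) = [0, 1, 2, 3, 4, 5, 6, 12, 8, 15, 10, 13, 14, 9, 11, 7]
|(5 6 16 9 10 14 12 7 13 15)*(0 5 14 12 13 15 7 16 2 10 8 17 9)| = |(0 5 6 2 10 12 16)(7 15 14 13)(8 17 9)| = 84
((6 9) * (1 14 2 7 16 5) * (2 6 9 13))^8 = (16)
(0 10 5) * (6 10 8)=[8, 1, 2, 3, 4, 0, 10, 7, 6, 9, 5]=(0 8 6 10 5)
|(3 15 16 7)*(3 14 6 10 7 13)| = 4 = |(3 15 16 13)(6 10 7 14)|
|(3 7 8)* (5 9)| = 6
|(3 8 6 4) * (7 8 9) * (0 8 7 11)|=7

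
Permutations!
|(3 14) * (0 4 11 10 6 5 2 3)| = 9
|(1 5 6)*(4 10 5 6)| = |(1 6)(4 10 5)| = 6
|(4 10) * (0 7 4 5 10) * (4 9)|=4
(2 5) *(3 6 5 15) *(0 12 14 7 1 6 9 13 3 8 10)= (0 12 14 7 1 6 5 2 15 8 10)(3 9 13)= [12, 6, 15, 9, 4, 2, 5, 1, 10, 13, 0, 11, 14, 3, 7, 8]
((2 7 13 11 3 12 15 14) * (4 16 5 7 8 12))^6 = ((2 8 12 15 14)(3 4 16 5 7 13 11))^6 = (2 8 12 15 14)(3 11 13 7 5 16 4)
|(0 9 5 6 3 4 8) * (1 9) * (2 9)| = |(0 1 2 9 5 6 3 4 8)| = 9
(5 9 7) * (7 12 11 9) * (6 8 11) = [0, 1, 2, 3, 4, 7, 8, 5, 11, 12, 10, 9, 6] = (5 7)(6 8 11 9 12)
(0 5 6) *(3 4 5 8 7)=(0 8 7 3 4 5 6)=[8, 1, 2, 4, 5, 6, 0, 3, 7]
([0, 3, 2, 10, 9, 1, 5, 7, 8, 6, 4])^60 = (1 9 3 6 10 5 4)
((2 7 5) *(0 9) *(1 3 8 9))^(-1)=(0 9 8 3 1)(2 5 7)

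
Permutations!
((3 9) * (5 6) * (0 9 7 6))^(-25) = ((0 9 3 7 6 5))^(-25) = (0 5 6 7 3 9)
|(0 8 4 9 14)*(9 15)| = |(0 8 4 15 9 14)| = 6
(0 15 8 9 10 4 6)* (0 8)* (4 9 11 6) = (0 15)(6 8 11)(9 10) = [15, 1, 2, 3, 4, 5, 8, 7, 11, 10, 9, 6, 12, 13, 14, 0]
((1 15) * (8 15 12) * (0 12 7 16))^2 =(0 8 1 16 12 15 7)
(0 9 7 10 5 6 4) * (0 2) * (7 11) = (0 9 11 7 10 5 6 4 2) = [9, 1, 0, 3, 2, 6, 4, 10, 8, 11, 5, 7]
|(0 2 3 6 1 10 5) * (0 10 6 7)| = |(0 2 3 7)(1 6)(5 10)| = 4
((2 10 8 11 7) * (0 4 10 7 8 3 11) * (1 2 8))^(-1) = (0 8 7 2 1 11 3 10 4)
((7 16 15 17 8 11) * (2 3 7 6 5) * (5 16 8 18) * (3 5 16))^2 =((2 5)(3 7 8 11 6)(15 17 18 16))^2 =(3 8 6 7 11)(15 18)(16 17)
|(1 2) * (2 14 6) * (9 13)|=|(1 14 6 2)(9 13)|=4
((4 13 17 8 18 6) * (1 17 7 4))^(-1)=(1 6 18 8 17)(4 7 13)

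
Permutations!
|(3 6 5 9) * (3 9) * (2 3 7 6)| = 6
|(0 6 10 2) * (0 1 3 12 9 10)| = |(0 6)(1 3 12 9 10 2)| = 6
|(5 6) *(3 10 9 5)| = 5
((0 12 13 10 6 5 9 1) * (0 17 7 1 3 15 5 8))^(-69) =(17)(0 10)(3 9 5 15)(6 12)(8 13)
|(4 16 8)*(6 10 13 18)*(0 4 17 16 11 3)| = 12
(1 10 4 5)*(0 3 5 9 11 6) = (0 3 5 1 10 4 9 11 6) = [3, 10, 2, 5, 9, 1, 0, 7, 8, 11, 4, 6]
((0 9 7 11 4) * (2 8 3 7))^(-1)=((0 9 2 8 3 7 11 4))^(-1)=(0 4 11 7 3 8 2 9)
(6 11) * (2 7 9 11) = (2 7 9 11 6) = [0, 1, 7, 3, 4, 5, 2, 9, 8, 11, 10, 6]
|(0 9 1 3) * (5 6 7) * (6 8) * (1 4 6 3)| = |(0 9 4 6 7 5 8 3)| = 8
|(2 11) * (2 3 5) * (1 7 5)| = |(1 7 5 2 11 3)| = 6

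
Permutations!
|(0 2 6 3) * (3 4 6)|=|(0 2 3)(4 6)|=6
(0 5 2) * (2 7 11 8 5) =(0 2)(5 7 11 8) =[2, 1, 0, 3, 4, 7, 6, 11, 5, 9, 10, 8]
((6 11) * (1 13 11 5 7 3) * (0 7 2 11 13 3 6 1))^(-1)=((13)(0 7 6 5 2 11 1 3))^(-1)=(13)(0 3 1 11 2 5 6 7)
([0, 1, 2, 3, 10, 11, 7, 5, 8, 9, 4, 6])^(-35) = (4 10)(5 11 6 7)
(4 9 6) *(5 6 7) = [0, 1, 2, 3, 9, 6, 4, 5, 8, 7] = (4 9 7 5 6)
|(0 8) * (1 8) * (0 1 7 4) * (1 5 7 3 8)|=|(0 3 8 5 7 4)|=6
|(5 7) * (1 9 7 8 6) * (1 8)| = 4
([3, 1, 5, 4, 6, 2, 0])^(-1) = [6, 1, 5, 0, 3, 2, 4]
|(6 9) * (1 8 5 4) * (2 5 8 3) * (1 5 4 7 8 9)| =9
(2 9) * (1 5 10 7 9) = [0, 5, 1, 3, 4, 10, 6, 9, 8, 2, 7] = (1 5 10 7 9 2)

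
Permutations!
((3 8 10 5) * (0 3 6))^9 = (0 10)(3 5)(6 8)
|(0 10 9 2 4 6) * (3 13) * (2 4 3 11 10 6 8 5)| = |(0 6)(2 3 13 11 10 9 4 8 5)| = 18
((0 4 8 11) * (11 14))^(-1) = ((0 4 8 14 11))^(-1) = (0 11 14 8 4)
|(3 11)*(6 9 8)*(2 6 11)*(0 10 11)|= |(0 10 11 3 2 6 9 8)|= 8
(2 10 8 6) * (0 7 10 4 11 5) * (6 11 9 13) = (0 7 10 8 11 5)(2 4 9 13 6) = [7, 1, 4, 3, 9, 0, 2, 10, 11, 13, 8, 5, 12, 6]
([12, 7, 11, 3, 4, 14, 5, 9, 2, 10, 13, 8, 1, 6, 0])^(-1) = [14, 12, 8, 3, 4, 6, 13, 1, 11, 7, 9, 2, 0, 10, 5]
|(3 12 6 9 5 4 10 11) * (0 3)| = |(0 3 12 6 9 5 4 10 11)| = 9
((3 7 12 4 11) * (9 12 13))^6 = (3 11 4 12 9 13 7)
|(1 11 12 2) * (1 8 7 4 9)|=8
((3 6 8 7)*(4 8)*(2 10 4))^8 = (2 10 4 8 7 3 6)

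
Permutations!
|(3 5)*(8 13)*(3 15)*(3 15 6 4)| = |(15)(3 5 6 4)(8 13)| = 4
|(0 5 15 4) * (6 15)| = |(0 5 6 15 4)| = 5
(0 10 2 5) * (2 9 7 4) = (0 10 9 7 4 2 5) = [10, 1, 5, 3, 2, 0, 6, 4, 8, 7, 9]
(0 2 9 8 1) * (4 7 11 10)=(0 2 9 8 1)(4 7 11 10)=[2, 0, 9, 3, 7, 5, 6, 11, 1, 8, 4, 10]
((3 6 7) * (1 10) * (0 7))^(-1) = (0 6 3 7)(1 10)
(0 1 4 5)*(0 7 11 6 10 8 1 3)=[3, 4, 2, 0, 5, 7, 10, 11, 1, 9, 8, 6]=(0 3)(1 4 5 7 11 6 10 8)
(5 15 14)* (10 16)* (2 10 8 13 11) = (2 10 16 8 13 11)(5 15 14) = [0, 1, 10, 3, 4, 15, 6, 7, 13, 9, 16, 2, 12, 11, 5, 14, 8]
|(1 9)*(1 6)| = |(1 9 6)| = 3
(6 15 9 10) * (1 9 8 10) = (1 9)(6 15 8 10) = [0, 9, 2, 3, 4, 5, 15, 7, 10, 1, 6, 11, 12, 13, 14, 8]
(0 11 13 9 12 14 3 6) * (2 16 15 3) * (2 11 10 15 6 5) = (0 10 15 3 5 2 16 6)(9 12 14 11 13) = [10, 1, 16, 5, 4, 2, 0, 7, 8, 12, 15, 13, 14, 9, 11, 3, 6]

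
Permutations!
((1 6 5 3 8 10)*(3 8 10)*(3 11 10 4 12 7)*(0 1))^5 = (0 11 5 1 10 8 6)(3 4 12 7)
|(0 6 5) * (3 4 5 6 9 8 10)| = |(0 9 8 10 3 4 5)| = 7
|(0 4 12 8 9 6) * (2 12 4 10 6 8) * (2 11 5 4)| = |(0 10 6)(2 12 11 5 4)(8 9)| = 30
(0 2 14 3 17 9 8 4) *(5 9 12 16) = (0 2 14 3 17 12 16 5 9 8 4) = [2, 1, 14, 17, 0, 9, 6, 7, 4, 8, 10, 11, 16, 13, 3, 15, 5, 12]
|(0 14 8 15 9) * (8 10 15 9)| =6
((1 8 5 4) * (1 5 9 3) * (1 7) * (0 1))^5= ((0 1 8 9 3 7)(4 5))^5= (0 7 3 9 8 1)(4 5)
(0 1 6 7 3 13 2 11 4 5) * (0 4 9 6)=(0 1)(2 11 9 6 7 3 13)(4 5)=[1, 0, 11, 13, 5, 4, 7, 3, 8, 6, 10, 9, 12, 2]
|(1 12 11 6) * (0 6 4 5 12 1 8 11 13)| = |(0 6 8 11 4 5 12 13)| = 8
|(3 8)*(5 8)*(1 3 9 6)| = |(1 3 5 8 9 6)| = 6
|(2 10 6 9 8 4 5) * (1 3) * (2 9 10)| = 4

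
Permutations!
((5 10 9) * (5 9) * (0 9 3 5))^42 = (0 3 10 9 5) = ((0 9 3 5 10))^42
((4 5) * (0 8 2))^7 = ((0 8 2)(4 5))^7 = (0 8 2)(4 5)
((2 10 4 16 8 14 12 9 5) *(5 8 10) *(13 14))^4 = (4 16 10)(8 9 12 14 13)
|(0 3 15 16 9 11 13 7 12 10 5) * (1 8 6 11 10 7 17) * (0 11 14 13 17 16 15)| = |(0 3)(1 8 6 14 13 16 9 10 5 11 17)(7 12)| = 22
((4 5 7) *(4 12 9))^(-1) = ((4 5 7 12 9))^(-1) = (4 9 12 7 5)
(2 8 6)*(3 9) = [0, 1, 8, 9, 4, 5, 2, 7, 6, 3] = (2 8 6)(3 9)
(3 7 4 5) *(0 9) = [9, 1, 2, 7, 5, 3, 6, 4, 8, 0] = (0 9)(3 7 4 5)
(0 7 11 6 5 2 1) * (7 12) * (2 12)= (0 2 1)(5 12 7 11 6)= [2, 0, 1, 3, 4, 12, 5, 11, 8, 9, 10, 6, 7]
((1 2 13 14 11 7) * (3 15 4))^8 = ((1 2 13 14 11 7)(3 15 4))^8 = (1 13 11)(2 14 7)(3 4 15)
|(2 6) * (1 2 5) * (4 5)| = 5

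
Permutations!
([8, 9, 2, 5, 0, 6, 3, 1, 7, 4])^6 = (9)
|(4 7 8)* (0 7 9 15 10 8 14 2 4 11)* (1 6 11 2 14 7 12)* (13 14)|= 30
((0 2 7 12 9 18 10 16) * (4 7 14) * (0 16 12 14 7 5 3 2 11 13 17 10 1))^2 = (0 13 10 9 1 11 17 12 18)(2 14 5)(3 7 4)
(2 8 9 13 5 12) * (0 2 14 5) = (0 2 8 9 13)(5 12 14) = [2, 1, 8, 3, 4, 12, 6, 7, 9, 13, 10, 11, 14, 0, 5]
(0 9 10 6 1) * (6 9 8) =[8, 0, 2, 3, 4, 5, 1, 7, 6, 10, 9] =(0 8 6 1)(9 10)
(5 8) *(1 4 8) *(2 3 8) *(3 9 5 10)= (1 4 2 9 5)(3 8 10)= [0, 4, 9, 8, 2, 1, 6, 7, 10, 5, 3]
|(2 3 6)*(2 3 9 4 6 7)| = |(2 9 4 6 3 7)| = 6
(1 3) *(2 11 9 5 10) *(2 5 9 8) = [0, 3, 11, 1, 4, 10, 6, 7, 2, 9, 5, 8] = (1 3)(2 11 8)(5 10)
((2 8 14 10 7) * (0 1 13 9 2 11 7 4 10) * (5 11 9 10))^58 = ((0 1 13 10 4 5 11 7 9 2 8 14))^58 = (0 8 9 11 4 13)(1 14 2 7 5 10)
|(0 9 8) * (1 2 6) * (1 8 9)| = |(9)(0 1 2 6 8)| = 5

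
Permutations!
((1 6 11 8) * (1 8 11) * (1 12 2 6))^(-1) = (2 12 6)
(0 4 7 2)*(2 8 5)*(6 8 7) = [4, 1, 0, 3, 6, 2, 8, 7, 5] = (0 4 6 8 5 2)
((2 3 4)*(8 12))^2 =((2 3 4)(8 12))^2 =(12)(2 4 3)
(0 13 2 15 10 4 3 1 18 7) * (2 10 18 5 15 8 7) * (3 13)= (0 3 1 5 15 18 2 8 7)(4 13 10)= [3, 5, 8, 1, 13, 15, 6, 0, 7, 9, 4, 11, 12, 10, 14, 18, 16, 17, 2]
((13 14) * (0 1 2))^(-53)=((0 1 2)(13 14))^(-53)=(0 1 2)(13 14)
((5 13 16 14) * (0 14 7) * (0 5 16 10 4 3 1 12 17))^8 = (0 3 5)(1 13 14)(4 7 17)(10 16 12)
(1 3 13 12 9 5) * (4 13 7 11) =(1 3 7 11 4 13 12 9 5) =[0, 3, 2, 7, 13, 1, 6, 11, 8, 5, 10, 4, 9, 12]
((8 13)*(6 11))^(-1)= ((6 11)(8 13))^(-1)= (6 11)(8 13)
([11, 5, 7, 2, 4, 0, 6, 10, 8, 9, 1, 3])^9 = [11, 5, 7, 2, 4, 0, 6, 10, 8, 9, 1, 3]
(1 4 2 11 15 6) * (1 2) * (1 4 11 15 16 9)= (1 11 16 9)(2 15 6)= [0, 11, 15, 3, 4, 5, 2, 7, 8, 1, 10, 16, 12, 13, 14, 6, 9]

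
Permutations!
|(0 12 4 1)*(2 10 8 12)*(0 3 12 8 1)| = 7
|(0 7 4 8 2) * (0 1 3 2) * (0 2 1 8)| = 6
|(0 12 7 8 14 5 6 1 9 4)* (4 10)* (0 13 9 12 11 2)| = 84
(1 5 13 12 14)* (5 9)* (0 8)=[8, 9, 2, 3, 4, 13, 6, 7, 0, 5, 10, 11, 14, 12, 1]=(0 8)(1 9 5 13 12 14)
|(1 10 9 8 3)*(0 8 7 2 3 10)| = 8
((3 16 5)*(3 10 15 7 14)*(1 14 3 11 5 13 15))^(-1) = ((1 14 11 5 10)(3 16 13 15 7))^(-1) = (1 10 5 11 14)(3 7 15 13 16)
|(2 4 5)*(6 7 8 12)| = |(2 4 5)(6 7 8 12)| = 12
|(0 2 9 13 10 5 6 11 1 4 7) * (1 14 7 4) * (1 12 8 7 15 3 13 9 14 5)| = |(0 2 14 15 3 13 10 1 12 8 7)(5 6 11)| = 33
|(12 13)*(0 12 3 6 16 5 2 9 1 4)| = |(0 12 13 3 6 16 5 2 9 1 4)| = 11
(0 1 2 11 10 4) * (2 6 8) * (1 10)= (0 10 4)(1 6 8 2 11)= [10, 6, 11, 3, 0, 5, 8, 7, 2, 9, 4, 1]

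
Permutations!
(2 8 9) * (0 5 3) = (0 5 3)(2 8 9) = [5, 1, 8, 0, 4, 3, 6, 7, 9, 2]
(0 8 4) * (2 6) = [8, 1, 6, 3, 0, 5, 2, 7, 4] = (0 8 4)(2 6)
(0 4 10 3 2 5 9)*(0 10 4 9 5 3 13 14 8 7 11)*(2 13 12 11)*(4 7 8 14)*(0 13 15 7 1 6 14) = (0 9 10 12 11 13 4 1 6 14)(2 3 15 7) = [9, 6, 3, 15, 1, 5, 14, 2, 8, 10, 12, 13, 11, 4, 0, 7]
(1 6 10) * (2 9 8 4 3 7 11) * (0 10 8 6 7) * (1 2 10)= (0 1 7 11 10 2 9 6 8 4 3)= [1, 7, 9, 0, 3, 5, 8, 11, 4, 6, 2, 10]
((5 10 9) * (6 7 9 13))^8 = (5 13 7)(6 9 10) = ((5 10 13 6 7 9))^8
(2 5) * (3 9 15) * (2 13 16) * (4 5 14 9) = [0, 1, 14, 4, 5, 13, 6, 7, 8, 15, 10, 11, 12, 16, 9, 3, 2] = (2 14 9 15 3 4 5 13 16)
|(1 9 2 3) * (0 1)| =5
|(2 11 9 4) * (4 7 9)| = 6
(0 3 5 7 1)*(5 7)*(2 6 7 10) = (0 3 10 2 6 7 1) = [3, 0, 6, 10, 4, 5, 7, 1, 8, 9, 2]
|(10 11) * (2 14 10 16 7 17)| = |(2 14 10 11 16 7 17)| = 7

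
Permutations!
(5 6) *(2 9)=(2 9)(5 6)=[0, 1, 9, 3, 4, 6, 5, 7, 8, 2]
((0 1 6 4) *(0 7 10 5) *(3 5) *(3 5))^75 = (0 10 4 1 5 7 6)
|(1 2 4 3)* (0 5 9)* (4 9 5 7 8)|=|(0 7 8 4 3 1 2 9)|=8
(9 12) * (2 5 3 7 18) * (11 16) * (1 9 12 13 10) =(1 9 13 10)(2 5 3 7 18)(11 16) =[0, 9, 5, 7, 4, 3, 6, 18, 8, 13, 1, 16, 12, 10, 14, 15, 11, 17, 2]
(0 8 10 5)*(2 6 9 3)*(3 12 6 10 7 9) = (0 8 7 9 12 6 3 2 10 5) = [8, 1, 10, 2, 4, 0, 3, 9, 7, 12, 5, 11, 6]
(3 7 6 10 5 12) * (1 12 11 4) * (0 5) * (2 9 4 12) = [5, 2, 9, 7, 1, 11, 10, 6, 8, 4, 0, 12, 3] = (0 5 11 12 3 7 6 10)(1 2 9 4)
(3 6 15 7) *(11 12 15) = [0, 1, 2, 6, 4, 5, 11, 3, 8, 9, 10, 12, 15, 13, 14, 7] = (3 6 11 12 15 7)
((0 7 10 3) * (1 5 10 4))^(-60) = ((0 7 4 1 5 10 3))^(-60) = (0 1 3 4 10 7 5)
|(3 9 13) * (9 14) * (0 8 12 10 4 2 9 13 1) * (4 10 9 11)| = |(0 8 12 9 1)(2 11 4)(3 14 13)| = 15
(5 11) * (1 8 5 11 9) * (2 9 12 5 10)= (1 8 10 2 9)(5 12)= [0, 8, 9, 3, 4, 12, 6, 7, 10, 1, 2, 11, 5]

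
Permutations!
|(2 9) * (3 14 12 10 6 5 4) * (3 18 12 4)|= |(2 9)(3 14 4 18 12 10 6 5)|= 8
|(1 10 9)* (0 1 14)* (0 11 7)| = 7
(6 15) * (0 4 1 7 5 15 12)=(0 4 1 7 5 15 6 12)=[4, 7, 2, 3, 1, 15, 12, 5, 8, 9, 10, 11, 0, 13, 14, 6]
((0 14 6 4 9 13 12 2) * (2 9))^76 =(0 14 6 4 2)(9 13 12)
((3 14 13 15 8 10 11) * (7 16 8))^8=((3 14 13 15 7 16 8 10 11))^8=(3 11 10 8 16 7 15 13 14)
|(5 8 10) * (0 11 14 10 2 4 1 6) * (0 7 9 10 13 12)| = 45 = |(0 11 14 13 12)(1 6 7 9 10 5 8 2 4)|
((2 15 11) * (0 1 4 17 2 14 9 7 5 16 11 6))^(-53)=(0 17 6 4 15 1 2)(5 16 11 14 9 7)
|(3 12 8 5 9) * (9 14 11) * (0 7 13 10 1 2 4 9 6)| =15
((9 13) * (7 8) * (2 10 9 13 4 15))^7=(2 9 15 10 4)(7 8)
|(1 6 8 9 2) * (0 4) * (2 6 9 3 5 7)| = 8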